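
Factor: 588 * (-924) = -1 * 2^4 * 3^2 * 7^3 * 11^1 = -543312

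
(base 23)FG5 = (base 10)8308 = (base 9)12351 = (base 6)102244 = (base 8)20164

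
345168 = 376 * 918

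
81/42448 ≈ 0.00191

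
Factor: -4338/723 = -1 * 2^1 * 3^1 = -6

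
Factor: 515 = 5^1*103^1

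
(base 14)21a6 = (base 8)13306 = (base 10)5830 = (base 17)132g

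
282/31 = 9 + 3/31 ≈ 9.10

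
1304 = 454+850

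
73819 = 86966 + -13147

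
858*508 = 435864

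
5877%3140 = 2737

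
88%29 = 1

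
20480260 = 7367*2780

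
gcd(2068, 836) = 44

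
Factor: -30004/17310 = -1*2^1*3^(-1)*5^(-1)*13^1 = -26/15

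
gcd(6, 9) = 3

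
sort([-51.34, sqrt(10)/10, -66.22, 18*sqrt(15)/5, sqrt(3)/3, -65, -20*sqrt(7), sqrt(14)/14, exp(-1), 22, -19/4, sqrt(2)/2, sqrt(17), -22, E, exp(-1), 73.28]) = [-66.22, -65, -20*sqrt(7), -51.34, -22, -19/4, sqrt(14)/14, sqrt(10)/10, exp(-1), exp(-1), sqrt(3)/3, sqrt(2)/2, E, sqrt(17), 18*sqrt(15)/5, 22, 73.28]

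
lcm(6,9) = 18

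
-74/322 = -37/161 ≈ -0.230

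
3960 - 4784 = -824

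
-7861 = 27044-34905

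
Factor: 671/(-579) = -1 * 3^(-1) * 11^1 * 61^1 * 193^(-1)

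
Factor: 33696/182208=2^(-1)*3^3*73^(-1)=27/146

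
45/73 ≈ 0.616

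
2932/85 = 34 + 42/85 ≈ 34.49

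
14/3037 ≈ 0.00461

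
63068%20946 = 230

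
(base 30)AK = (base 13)1B8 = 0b101000000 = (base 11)271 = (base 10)320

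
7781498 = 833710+6947788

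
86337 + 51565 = 137902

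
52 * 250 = 13000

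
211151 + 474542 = 685693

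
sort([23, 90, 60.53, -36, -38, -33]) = [-38, -36, -33, 23, 60.53, 90]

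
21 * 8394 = 176274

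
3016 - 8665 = -5649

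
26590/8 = 13295/4 = 3323.75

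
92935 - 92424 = 511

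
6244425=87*71775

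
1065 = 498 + 567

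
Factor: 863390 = 2^1*5^1*11^1*47^1*167^1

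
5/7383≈0.000677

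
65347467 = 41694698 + 23652769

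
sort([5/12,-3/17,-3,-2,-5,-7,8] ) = [-7,-5,-3,-2,-3/17,5/12,8] 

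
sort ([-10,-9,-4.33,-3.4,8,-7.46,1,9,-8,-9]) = [-10,-9,-9,-8,-7.46,-4.33,-3.4,1,8,9]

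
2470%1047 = 376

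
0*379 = 0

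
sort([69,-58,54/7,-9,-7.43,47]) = [-58,-9,-7.43,54/7,47,69]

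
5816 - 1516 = 4300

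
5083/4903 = 1 + 180/4903 ≈ 1.04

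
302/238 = 1 + 32/119≈1.27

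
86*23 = 1978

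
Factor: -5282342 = -1 * 2^1 * 13^1 * 17^2 * 19^1 * 37^1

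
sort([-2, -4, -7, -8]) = [-8, -7, -4, -2]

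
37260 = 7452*5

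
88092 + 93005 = 181097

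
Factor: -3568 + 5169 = 1601^1 = 1601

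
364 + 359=723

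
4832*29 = 140128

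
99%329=99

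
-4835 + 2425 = -2410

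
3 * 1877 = 5631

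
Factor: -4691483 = -1*673^1*6971^1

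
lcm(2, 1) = 2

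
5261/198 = 26 + 113/198 ≈ 26.57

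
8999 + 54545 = 63544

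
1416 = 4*354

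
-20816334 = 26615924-47432258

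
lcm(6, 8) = 24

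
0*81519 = 0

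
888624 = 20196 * 44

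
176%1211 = 176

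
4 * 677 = 2708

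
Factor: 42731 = 13^1 * 19^1 * 173^1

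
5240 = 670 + 4570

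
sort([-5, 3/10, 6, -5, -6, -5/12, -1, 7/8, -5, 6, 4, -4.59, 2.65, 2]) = [-6, -5, -5, -5, -4.59, -1, -5/12, 3/10, 7/8, 2, 2.65, 4, 6, 6]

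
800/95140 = 40/4757≈0.00841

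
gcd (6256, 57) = 1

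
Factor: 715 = 5^1 * 11^1 * 13^1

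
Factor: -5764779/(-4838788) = 2^(-2)*3^2*640531^1*1209697^(-1) 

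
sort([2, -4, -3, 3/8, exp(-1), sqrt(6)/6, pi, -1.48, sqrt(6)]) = [-4, -3, -1.48, exp(-1), 3/8, sqrt(6)/6, 2, sqrt(6), pi]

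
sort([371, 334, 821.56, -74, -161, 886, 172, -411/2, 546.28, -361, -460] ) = [-460, -361, -411/2, -161, -74, 172, 334, 371, 546.28, 821.56, 886] 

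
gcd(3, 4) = 1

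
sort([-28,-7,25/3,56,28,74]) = [-28,-7,25/3,28,56,74]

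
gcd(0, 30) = 30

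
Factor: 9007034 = 2^1 * 4503517^1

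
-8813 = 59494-68307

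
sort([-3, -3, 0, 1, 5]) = [-3, -3, 0, 1, 5]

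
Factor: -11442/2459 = -1*2^1*3^1*1907^1*2459^(-1)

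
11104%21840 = 11104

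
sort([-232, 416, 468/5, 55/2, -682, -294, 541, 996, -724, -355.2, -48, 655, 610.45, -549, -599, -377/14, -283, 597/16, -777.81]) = [-777.81, -724, -682, -599, -549, -355.2, -294, -283, -232, -48, -377/14, 55/2, 597/16, 468/5, 416, 541, 610.45, 655, 996]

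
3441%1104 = 129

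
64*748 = 47872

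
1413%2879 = 1413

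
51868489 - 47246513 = 4621976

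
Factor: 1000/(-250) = -1 * 2^2 = -4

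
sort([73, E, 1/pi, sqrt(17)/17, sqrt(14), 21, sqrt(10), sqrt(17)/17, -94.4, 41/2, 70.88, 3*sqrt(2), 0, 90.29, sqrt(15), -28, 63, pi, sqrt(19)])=[-94.4, -28, 0, sqrt(17)/17, sqrt(17)/17, 1/pi, E, pi, sqrt(10), sqrt(14), sqrt(15), 3*sqrt(2), sqrt(19), 41/2, 21, 63, 70.88, 73, 90.29]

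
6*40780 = 244680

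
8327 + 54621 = 62948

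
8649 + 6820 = 15469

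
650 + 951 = 1601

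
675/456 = 1 + 73/152 ≈ 1.48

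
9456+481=9937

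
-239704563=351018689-590723252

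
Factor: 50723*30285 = 3^2*5^1*673^1*50723^1 = 1536146055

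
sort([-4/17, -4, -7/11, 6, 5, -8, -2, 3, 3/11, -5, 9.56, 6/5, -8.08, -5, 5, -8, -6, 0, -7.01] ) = [-8.08, -8, -8, -7.01, -6, -5, -5, -4, -2, -7/11, -4/17, 0, 3/11, 6/5, 3, 5, 5, 6, 9.56] 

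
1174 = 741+433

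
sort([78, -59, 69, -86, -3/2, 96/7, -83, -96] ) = [-96, -86, -83, -59, -3/2, 96/7, 69, 78] 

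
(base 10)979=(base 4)33103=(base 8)1723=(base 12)697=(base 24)1gj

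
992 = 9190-8198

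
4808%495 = 353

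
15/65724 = 5/21908≈0.000228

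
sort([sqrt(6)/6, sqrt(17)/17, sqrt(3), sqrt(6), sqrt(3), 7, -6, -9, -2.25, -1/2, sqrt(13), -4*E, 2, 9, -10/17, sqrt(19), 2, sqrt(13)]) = [-4*E, -9, -6, -2.25, -10/17, -1/2, sqrt(17)/17, sqrt(6)/6, sqrt(3), sqrt(3), 2, 2, sqrt(6), sqrt(13), sqrt(13), sqrt(19), 7, 9]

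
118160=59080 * 2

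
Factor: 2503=2503^1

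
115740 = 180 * 643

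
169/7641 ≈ 0.0221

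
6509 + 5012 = 11521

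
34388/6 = 5731 + 1/3 ≈ 5731.33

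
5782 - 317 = 5465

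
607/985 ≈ 0.616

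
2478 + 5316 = 7794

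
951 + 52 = 1003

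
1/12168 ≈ 0.0000822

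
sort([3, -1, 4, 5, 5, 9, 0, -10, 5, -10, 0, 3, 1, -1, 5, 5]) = [-10, -10, -1, -1, 0, 0, 1, 3, 3, 4, 5, 5, 5, 5, 5, 9]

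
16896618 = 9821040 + 7075578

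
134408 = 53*2536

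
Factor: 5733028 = 2^2 * 7^1 * 204751^1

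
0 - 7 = -7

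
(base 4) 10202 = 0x122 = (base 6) 1202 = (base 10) 290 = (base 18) g2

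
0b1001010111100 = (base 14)1a68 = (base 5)123141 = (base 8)11274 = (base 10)4796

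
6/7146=1/1191 ≈ 0.000840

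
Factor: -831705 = -1 * 3^1 * 5^1 * 7^1 * 89^2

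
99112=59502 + 39610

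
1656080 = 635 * 2608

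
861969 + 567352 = 1429321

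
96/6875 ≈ 0.0140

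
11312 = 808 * 14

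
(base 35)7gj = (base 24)fla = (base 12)536a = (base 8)21702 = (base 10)9154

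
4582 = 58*79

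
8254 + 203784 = 212038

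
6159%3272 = 2887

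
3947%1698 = 551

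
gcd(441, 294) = 147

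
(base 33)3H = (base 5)431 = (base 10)116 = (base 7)224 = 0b1110100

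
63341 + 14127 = 77468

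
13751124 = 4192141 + 9558983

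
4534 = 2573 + 1961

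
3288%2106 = 1182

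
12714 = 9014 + 3700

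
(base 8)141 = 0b1100001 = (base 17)5c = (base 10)97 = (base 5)342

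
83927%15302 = 7417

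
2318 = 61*38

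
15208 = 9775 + 5433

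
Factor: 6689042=2^1 * 3344521^1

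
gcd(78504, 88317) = 9813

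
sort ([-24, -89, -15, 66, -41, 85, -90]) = [-90, -89, -41, -24, -15, 66, 85]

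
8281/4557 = 1+76/93 ≈ 1.82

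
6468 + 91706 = 98174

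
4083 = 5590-1507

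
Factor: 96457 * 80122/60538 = 7^1 * 59^1 * 97^1 * 30269^(-1) * 96457^1 = 3864163877/30269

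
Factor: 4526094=2^1 * 3^1 * 43^1 * 53^1 * 331^1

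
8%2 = 0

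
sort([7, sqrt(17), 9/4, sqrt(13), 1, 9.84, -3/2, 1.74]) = [-3/2, 1, 1.74, 9/4, sqrt(13), sqrt(17), 7, 9.84]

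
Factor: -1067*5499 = -1*3^2*11^1*13^1*47^1*97^1 = -5867433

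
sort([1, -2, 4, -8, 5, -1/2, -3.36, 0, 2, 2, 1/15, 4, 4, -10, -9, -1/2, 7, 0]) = [-10, -9, -8, -3.36, -2, -1/2, -1/2, 0, 0, 1/15, 1, 2, 2, 4, 4, 4, 5, 7]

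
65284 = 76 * 859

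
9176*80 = 734080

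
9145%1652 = 885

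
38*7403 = 281314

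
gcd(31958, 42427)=551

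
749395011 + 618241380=1367636391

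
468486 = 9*52054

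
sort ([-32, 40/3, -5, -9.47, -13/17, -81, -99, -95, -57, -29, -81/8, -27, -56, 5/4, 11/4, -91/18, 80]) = [-99, -95, -81, -57, -56, -32, -29, -27, -81/8, -9.47, -91/18, -5, -13/17, 5/4, 11/4, 40/3, 80]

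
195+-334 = -139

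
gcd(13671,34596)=279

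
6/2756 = 3/1378 ≈ 0.00218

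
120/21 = 5 + 5/7 ≈ 5.71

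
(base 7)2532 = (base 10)954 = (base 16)3ba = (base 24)1fi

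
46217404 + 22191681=68409085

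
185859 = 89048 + 96811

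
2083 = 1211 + 872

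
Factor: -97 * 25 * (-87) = 3^1 * 5^2 * 29^1 * 97^1 = 210975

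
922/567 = 1 + 355/567 ≈ 1.63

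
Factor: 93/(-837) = -1 * 3^(-2) = -1/9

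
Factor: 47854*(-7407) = -1*2^1*3^2*71^1*337^1*823^1 = -354454578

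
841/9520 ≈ 0.0883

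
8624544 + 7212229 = 15836773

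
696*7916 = 5509536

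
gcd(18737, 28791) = 457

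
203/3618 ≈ 0.0561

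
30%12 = 6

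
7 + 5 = 12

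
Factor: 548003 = 548003^1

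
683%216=35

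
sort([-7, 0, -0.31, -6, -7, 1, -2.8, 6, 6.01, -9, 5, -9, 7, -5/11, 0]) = [-9, -9, -7, -7, -6, -2.8, -5/11, -0.31, 0, 0, 1, 5, 6, 6.01, 7]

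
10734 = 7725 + 3009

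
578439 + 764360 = 1342799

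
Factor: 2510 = 2^1*5^1*251^1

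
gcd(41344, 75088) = 304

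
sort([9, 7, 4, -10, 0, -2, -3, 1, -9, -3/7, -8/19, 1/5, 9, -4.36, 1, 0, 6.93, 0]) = [-10, -9, -4.36, -3, -2, -3/7, -8/19, 0, 0, 0, 1/5, 1, 1, 4, 6.93, 7, 9, 9]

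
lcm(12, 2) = 12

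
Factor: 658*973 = 2^1*7^2*47^1*139^1 = 640234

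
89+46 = 135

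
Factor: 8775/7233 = 3^2*5^2*13^1*2411^(-1) = 2925/2411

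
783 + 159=942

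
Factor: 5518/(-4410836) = -1 * 2^(-1) * 31^1 * 89^1 * 1102709^(-1) = -2759/2205418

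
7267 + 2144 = 9411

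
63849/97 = 658+23/97 ≈ 658.24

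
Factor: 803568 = 2^4 * 3^1 * 16741^1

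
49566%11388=4014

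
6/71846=3/35923 ≈ 0.0000835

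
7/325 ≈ 0.0215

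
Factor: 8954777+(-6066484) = 883^1 * 3271^1 = 2888293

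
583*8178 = 4767774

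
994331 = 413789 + 580542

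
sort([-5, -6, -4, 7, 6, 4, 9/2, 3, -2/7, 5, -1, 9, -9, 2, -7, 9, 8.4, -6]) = [-9, -7, -6, -6, -5, -4, -1, -2/7, 2, 3, 4, 9/2, 5, 6, 7, 8.4, 9, 9]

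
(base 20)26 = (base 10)46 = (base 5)141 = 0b101110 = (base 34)1c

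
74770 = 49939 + 24831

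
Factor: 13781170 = 2^1*5^1*13^1*227^1*467^1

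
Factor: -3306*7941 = -1*2^1*3^2*19^1*29^1*2647^1 = -26252946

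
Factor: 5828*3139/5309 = 2^2*31^1*43^1*47^1*73^1*5309^(-1) = 18294092/5309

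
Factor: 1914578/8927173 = 2^1 * 881^(-1) * 10133^(-1) * 957289^1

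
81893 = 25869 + 56024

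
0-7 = -7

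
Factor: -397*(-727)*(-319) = -1*11^1*29^1*397^1*727^1 = -92069461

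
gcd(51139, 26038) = 1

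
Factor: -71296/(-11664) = 2^3*3^(-6)*557^1 = 4456/729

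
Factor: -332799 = -1*3^1*110933^1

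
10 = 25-15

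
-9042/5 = -1808 - 2/5 = -1808.40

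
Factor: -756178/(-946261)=2^1*103^(-1)*9187^(-1)*378089^1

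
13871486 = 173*80182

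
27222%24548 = 2674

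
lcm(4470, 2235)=4470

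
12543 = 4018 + 8525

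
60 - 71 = -11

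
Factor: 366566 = 2^1 * 183283^1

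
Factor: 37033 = 29^1*1277^1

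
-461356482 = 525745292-987101774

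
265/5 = 53 = 53.00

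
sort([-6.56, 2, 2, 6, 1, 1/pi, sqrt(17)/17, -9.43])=[-9.43, -6.56, sqrt(17)/17, 1/pi, 1, 2, 2, 6]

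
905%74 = 17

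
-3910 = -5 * 782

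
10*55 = 550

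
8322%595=587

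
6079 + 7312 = 13391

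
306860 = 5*61372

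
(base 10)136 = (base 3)12001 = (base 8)210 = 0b10001000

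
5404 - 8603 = -3199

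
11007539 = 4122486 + 6885053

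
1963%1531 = 432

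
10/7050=1/705 ≈ 0.00142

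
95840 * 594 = 56928960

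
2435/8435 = 487/1687 ≈ 0.289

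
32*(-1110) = -35520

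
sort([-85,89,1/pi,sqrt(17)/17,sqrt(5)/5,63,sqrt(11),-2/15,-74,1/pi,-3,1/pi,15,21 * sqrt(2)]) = [-85,-74,-3,-2/15,sqrt(17)/17,1/pi,1/pi,1/pi,sqrt(5)/5,sqrt(11),15,21 * sqrt(2),63,89]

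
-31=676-707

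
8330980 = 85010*98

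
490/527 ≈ 0.930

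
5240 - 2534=2706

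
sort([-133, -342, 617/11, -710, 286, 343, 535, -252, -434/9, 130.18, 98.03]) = [-710, -342, -252, -133, -434/9, 617/11, 98.03, 130.18, 286, 343, 535]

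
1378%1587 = 1378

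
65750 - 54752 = 10998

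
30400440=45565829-15165389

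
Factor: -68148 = -1*2^2*3^3*631^1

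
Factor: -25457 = -1*25457^1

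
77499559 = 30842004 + 46657555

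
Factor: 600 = 2^3*3^1*5^2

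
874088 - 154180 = 719908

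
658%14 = 0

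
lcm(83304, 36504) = 3248856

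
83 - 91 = -8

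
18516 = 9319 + 9197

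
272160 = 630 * 432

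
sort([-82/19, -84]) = [-84, -82/19]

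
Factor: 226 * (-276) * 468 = -1 * 2^5 * 3^3 * 13^1 * 23^1 * 113^1 = -29191968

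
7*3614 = 25298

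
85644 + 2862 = 88506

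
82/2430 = 41/1215 ≈ 0.0337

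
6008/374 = 3004/187 ≈ 16.06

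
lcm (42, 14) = 42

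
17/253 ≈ 0.0672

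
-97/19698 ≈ -0.00492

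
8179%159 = 70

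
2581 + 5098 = 7679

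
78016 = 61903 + 16113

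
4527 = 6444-1917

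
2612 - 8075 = -5463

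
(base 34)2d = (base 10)81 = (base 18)49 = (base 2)1010001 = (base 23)3c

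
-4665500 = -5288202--622702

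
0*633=0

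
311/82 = 3 + 65/82≈3.79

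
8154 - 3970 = 4184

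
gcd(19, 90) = 1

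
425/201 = 2+23/201 ≈ 2.11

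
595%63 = 28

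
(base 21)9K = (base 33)6B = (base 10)209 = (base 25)89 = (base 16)D1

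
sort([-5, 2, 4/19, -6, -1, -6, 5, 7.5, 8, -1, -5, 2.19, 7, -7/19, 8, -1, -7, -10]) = [-10, -7, -6, -6, -5, -5, -1, -1, -1, -7/19, 4/19, 2, 2.19, 5, 7, 7.5, 8, 8]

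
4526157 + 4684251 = 9210408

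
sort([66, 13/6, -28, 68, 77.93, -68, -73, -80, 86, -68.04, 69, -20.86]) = [-80, -73, -68.04, -68, -28, -20.86, 13/6, 66, 68, 69, 77.93, 86]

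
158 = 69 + 89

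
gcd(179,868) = 1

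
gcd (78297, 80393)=1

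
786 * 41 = 32226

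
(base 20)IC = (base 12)270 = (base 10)372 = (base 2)101110100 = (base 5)2442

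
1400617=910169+490448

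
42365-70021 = -27656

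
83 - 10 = 73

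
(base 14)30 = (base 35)17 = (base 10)42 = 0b101010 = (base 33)19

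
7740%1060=320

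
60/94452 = 5/7871 ≈ 0.000635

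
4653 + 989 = 5642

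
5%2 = 1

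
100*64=6400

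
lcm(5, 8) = 40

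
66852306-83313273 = -16460967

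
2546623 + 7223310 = 9769933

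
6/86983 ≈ 0.0000690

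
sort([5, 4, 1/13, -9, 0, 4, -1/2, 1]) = [-9, -1/2, 0, 1/13, 1, 4, 4, 5]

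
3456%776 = 352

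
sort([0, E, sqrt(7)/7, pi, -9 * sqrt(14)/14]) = [-9 * sqrt(14)/14, 0, sqrt(7)/7, E, pi]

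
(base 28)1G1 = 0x4D1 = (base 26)1LB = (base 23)27E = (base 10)1233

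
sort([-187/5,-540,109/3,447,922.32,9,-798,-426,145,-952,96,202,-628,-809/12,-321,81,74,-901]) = [-952,-901,-798,-628,-540,-426,-321,-809/12,-187/5,9,109/3,74,81,96,145,202,447,922.32]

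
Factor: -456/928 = -1*2^(-2)*3^1*19^1*29^(-1) = -57/116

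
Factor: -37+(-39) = -1*2^2*19^1 = -76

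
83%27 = 2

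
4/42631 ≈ 0.0000938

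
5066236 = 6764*749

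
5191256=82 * 63308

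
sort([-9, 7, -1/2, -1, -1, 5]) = [-9, -1, -1, -1/2, 5, 7]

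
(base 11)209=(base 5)2001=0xfb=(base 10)251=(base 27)98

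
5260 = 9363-4103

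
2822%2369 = 453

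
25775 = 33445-7670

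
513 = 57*9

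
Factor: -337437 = -1 * 3^2 * 37493^1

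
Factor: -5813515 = -1 * 5^1 * 109^1 * 10667^1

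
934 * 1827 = 1706418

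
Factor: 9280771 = 9280771^1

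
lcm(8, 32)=32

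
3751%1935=1816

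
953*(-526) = -501278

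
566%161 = 83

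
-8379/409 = -20 - 199/409 ≈ -20.49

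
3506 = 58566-55060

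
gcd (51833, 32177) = 1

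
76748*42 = 3223416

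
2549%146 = 67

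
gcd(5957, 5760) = 1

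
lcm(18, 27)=54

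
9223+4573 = 13796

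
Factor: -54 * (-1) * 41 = 2^1 * 3^3 * 41^1 = 2214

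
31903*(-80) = -2552240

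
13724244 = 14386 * 954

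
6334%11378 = 6334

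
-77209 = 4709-81918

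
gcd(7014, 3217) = 1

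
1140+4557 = 5697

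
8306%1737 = 1358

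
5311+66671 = 71982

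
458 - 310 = 148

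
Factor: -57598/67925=-1 * 2^1 * 5^(-2) * 11^(-1) * 13^(-1) * 19^(-1) * 31^1 * 929^1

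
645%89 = 22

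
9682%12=10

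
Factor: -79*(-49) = 7^2*79^1 = 3871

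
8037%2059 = 1860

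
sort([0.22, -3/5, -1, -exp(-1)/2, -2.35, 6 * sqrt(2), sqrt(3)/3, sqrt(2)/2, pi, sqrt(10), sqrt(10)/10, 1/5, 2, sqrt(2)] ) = [-2.35, -1, -3/5, -exp(-1)/2, 1/5, 0.22, sqrt(10)/10, sqrt(3)/3, sqrt(2)/2, sqrt(2), 2, pi, sqrt(10), 6 * sqrt(2)] 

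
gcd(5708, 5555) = 1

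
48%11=4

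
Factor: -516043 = -1*11^1*43^1*1091^1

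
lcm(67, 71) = 4757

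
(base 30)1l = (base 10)51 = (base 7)102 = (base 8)63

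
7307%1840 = 1787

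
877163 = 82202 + 794961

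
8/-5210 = -4/2605 ≈ -0.00154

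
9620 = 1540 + 8080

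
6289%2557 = 1175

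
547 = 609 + -62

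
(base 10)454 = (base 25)i4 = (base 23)jh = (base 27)gm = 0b111000110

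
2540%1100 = 340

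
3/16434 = 1/5478 ≈ 0.000183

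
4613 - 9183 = -4570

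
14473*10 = 144730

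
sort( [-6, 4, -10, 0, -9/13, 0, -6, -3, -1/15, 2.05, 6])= [-10, -6, -6, -3, -9/13, -1/15, 0, 0, 2.05, 4, 6]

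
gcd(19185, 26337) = 3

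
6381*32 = 204192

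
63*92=5796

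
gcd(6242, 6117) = 1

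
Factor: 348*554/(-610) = -1*2^2*3^1*5^(-1)*29^1*61^(-1)*277^1 = -96396/305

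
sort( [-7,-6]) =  [-7,-6]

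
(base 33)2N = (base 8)131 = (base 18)4H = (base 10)89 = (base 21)45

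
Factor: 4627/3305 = 5^(-1)*7^1 = 7/5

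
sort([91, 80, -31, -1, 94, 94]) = [-31, -1, 80, 91, 94, 94]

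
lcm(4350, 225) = 13050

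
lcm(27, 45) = 135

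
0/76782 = 0 = 0.00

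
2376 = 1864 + 512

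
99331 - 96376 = 2955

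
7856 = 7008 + 848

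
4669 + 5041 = 9710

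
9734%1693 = 1269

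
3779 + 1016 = 4795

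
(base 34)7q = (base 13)174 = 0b100001000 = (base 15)129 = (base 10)264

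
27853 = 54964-27111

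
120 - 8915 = -8795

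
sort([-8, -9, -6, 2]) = [-9, -8, -6, 2]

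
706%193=127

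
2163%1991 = 172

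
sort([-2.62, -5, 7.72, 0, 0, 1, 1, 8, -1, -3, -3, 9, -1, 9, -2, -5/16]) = [-5, -3, -3, -2.62, -2, -1, -1, -5/16, 0, 0, 1, 1, 7.72, 8, 9, 9]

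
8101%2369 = 994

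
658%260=138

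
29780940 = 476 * 62565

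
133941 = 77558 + 56383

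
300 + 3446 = 3746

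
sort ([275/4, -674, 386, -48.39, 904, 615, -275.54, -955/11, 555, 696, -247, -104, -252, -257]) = [-674, -275.54, -257, -252, -247, -104, -955/11, -48.39, 275/4, 386, 555, 615, 696, 904]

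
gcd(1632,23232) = 96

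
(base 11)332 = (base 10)398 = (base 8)616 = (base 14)206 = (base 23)h7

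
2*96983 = 193966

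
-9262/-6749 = 1 + 2513/6749 ≈ 1.37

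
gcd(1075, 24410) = 5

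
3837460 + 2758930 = 6596390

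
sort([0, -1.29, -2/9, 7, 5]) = [-1.29, -2/9, 0, 5, 7]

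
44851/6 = 7475 + 1/6 ≈ 7475.17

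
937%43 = 34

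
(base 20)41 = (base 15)56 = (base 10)81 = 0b1010001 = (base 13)63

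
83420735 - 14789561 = 68631174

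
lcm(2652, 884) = 2652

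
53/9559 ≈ 0.00554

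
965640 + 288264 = 1253904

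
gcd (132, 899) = 1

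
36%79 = 36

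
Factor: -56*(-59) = 2^3*7^1*59^1 = 3304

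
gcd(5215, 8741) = 1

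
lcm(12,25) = 300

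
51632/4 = 12908 = 12908.00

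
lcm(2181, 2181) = 2181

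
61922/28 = 4423/2 = 2211.50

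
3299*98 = 323302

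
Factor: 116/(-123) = -1 * 2^2 * 3^(-1) * 29^1 * 41^(-1)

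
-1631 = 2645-4276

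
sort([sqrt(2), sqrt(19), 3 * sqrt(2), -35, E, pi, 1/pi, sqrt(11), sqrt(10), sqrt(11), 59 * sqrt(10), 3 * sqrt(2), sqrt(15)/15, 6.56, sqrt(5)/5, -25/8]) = [-35, -25/8, sqrt(15)/15, 1/pi, sqrt(5)/5, sqrt(2), E, pi, sqrt(10), sqrt(11), sqrt(11), 3 * sqrt(2), 3 * sqrt(2), sqrt(19), 6.56, 59 * sqrt(10)]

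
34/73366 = 17/36683 ≈ 0.000463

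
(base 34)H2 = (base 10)580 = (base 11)488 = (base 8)1104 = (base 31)IM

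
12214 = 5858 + 6356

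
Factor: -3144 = -1*2^3*3^1*131^1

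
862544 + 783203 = 1645747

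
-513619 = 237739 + -751358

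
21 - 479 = -458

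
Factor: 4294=2^1 * 19^1 * 113^1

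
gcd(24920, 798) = 14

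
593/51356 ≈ 0.0115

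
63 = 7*9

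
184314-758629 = -574315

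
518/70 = 7 + 2/5 = 7.40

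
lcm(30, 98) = 1470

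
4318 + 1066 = 5384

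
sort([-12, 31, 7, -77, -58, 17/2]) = [-77, -58, -12, 7, 17/2, 31]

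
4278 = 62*69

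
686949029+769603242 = 1456552271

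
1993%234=121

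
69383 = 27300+42083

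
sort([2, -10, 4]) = [-10, 2, 4]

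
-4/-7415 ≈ 0.000539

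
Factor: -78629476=-1 * 2^2 * 2203^1 * 8923^1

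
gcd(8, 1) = 1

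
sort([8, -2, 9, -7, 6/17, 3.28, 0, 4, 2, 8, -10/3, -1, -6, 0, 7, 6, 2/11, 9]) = [-7, -6, -10/3, -2, -1, 0, 0, 2/11, 6/17, 2, 3.28, 4, 6, 7, 8, 8, 9, 9]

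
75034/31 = 2420 + 14/31 ≈ 2420.45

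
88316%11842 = 5422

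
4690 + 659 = 5349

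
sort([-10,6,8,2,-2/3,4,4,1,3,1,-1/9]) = [-10,-2/3,-1/9,1,1,2,3,4,4,6,8]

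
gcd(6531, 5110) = 7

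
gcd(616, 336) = 56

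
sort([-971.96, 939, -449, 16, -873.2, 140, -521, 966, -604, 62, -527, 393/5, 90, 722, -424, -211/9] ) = [-971.96, -873.2, -604, -527, -521, -449, -424, -211/9, 16, 62, 393/5, 90, 140, 722, 939, 966] 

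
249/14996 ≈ 0.0166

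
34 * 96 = 3264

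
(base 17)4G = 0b1010100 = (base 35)2E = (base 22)3I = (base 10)84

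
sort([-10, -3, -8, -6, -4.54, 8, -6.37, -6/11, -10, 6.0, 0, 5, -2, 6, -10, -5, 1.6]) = [-10, -10, -10, -8, -6.37, -6, -5, -4.54, -3, -2, -6/11, 0, 1.6, 5, 6.0, 6, 8]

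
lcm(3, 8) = 24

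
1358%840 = 518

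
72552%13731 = 3897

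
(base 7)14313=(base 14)160a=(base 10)3930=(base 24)6ji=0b111101011010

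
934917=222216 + 712701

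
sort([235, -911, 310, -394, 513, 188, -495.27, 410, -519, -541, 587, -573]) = [-911, -573, -541, -519, -495.27, -394, 188, 235, 310, 410, 513, 587]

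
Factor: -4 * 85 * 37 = -1 * 2^2 * 5^1 * 17^1 * 37^1 = -12580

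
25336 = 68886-43550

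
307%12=7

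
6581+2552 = 9133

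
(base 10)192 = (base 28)6o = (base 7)363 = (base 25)7h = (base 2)11000000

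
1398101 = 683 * 2047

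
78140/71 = 1100 + 40/71 ≈ 1100.56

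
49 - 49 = 0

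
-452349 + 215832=-236517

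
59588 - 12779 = 46809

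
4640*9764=45304960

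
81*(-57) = -4617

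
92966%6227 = 5788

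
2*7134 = 14268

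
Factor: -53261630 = -1*2^1*5^1*5326163^1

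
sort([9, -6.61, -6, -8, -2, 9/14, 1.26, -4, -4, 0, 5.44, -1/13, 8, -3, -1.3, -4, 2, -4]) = [-8, -6.61, -6, -4, -4, -4, -4, -3, -2, -1.3, -1/13, 0, 9/14, 1.26, 2, 5.44, 8, 9]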